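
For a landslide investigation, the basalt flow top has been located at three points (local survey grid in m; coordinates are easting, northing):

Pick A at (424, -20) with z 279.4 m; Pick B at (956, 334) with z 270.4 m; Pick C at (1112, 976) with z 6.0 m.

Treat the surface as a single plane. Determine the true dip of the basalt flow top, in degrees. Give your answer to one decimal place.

Two edge vectors: Pick A→Pick B = (532, 354, -9), Pick A→Pick C = (688, 996, -273.4).
Normal n = (Pick A→Pick B) × (Pick A→Pick C) = (-87819.6, 139256.8, 286320).
So ∂z/∂easting = −n_x/n_z = 0.30672 and ∂z/∂northing = −n_y/n_z = −0.48637.
Gradient magnitude |∇z| = √(a² + b²) = √(0.09408 + 0.23655) = 0.57500.
True dip = arctan(0.57500) = 29.9°, dipping toward NNW (azimuth ≈ 328°).

29.9°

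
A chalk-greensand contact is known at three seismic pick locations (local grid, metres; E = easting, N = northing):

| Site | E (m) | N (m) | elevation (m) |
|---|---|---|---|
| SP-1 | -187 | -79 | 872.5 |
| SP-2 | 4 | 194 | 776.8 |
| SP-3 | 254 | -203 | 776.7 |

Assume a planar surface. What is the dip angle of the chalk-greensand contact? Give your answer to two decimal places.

17.31°

Let the plane be z = a·E + b·N + c.
SP-2−SP-1: 191a + 273b = −95.7;  SP-3−SP-1: 441a − 124b = −95.8.
Solving gives a = −0.26389, b = −0.16592.
Gradient magnitude |∇z| = √(a² + b²) = √(0.06964 + 0.02753) = 0.31172.
True dip = arctan(0.31172) = 17.31°, dipping toward ENE (azimuth ≈ 058°).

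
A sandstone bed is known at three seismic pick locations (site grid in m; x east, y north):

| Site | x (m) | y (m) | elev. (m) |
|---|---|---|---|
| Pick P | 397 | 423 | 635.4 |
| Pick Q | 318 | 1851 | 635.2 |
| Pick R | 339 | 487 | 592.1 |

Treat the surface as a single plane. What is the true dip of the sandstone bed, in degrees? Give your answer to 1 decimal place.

Let the plane be z = a·x + b·y + c.
Pick Q−Pick P: −79a + 1428b = −0.2;  Pick R−Pick P: −58a + 64b = −43.3.
Solving gives a = 0.79492, b = 0.04384.
Gradient magnitude |∇z| = √(a² + b²) = √(0.63190 + 0.00192) = 0.79613.
True dip = arctan(0.79613) = 38.5°, dipping toward W (azimuth ≈ 267°).

38.5°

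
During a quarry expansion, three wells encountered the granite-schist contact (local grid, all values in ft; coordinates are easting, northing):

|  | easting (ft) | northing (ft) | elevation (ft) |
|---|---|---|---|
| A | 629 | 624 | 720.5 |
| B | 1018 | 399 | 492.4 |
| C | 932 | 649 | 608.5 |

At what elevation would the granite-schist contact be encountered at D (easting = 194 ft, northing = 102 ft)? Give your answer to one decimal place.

721.9 ft

Let the plane be z = a·easting + b·northing + c.
B−A: 389a − 225b = −228.1;  C−A: 303a + 25b = −112.
Solving gives a = −0.396694, b = 0.327937.
Then c = 720.5 − a·629 − b·624 = 765.39.
At (194, 102): z = −77.0 + 33.4 + 765.39 = 721.9 ft.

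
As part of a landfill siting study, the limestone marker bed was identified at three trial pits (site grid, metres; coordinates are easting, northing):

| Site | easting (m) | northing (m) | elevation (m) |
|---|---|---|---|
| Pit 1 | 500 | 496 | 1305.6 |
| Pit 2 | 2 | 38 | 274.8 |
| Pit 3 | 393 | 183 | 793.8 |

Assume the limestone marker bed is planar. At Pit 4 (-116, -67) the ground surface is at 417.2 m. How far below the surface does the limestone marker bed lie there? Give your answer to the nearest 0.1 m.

381.9 m

Let the plane be z = a·easting + b·northing + c.
Pit 2−Pit 1: −498a − 458b = −1030.8;  Pit 3−Pit 1: −107a − 313b = −511.8.
Solving gives a = 0.82565, b = 1.35289.
Then c = 1305.6 − a·500 − b·496 = 221.74.
At (-116, -67): z_contact = −95.78 − 90.64 + 221.74 = 35.32 m.
Depth below ground = 417.2 − 35.32 = 381.9 m.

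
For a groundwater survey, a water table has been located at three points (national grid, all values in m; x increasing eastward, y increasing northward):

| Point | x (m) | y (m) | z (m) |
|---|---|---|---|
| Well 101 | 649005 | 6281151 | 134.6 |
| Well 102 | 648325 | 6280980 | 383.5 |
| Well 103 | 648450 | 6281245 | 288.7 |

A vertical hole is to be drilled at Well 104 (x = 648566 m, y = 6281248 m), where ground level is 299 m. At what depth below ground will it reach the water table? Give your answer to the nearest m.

47 m

Two edge vectors: Well 101→Well 102 = (-680, -171, 248.9), Well 101→Well 103 = (-555, 94, 154.1).
Normal n = (Well 101→Well 102) × (Well 101→Well 103) = (-49747.7, -33351.5, -158825).
So ∂z/∂x = −n_x/n_z = −0.31322336 and ∂z/∂y = −n_y/n_z = −0.20998898.
Intercept c from Well 101: 134.6 + 203283.53 + 1318972.50 = 1522390.63.
At (648566, 6281248): z_contact = −203146.0 − 1318992.9 + 1522390.63 = 251.7 m.
Depth below ground = 299 − 251.7 = 47 m.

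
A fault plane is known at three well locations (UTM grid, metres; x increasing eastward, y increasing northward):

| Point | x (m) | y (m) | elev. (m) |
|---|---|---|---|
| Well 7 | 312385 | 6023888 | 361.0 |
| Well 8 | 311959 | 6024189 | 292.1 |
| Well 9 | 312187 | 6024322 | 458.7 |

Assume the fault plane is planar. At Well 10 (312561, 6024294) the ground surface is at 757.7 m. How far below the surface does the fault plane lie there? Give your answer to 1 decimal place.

Let the plane be z = a·x + b·y + c.
Well 8−Well 7: −426a + 301b = −68.9;  Well 9−Well 7: −198a + 434b = 97.7.
Solving gives a = 0.473399262, b = 0.441089986.
Then c = 361 − a·312385 − b·6023888 = −2804598.50.
At (312561, 6024294): z_contact = 147966.15 + 2657255.76 − 2804598.50 = 623.40 m.
Depth below ground = 757.7 − 623.40 = 134.3 m.

134.3 m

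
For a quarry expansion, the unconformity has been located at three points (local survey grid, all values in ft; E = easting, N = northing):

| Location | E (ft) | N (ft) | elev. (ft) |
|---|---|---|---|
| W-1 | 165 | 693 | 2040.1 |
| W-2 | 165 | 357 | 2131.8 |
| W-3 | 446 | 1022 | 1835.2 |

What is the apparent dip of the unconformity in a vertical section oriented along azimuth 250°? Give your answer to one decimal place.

Two edge vectors: W-1→W-2 = (0, -336, 91.7), W-1→W-3 = (281, 329, -204.9).
Normal n = (W-1→W-2) × (W-1→W-3) = (38677.1, 25767.7, 94416).
So ∂z/∂E = −n_x/n_z = −0.40965 and ∂z/∂N = −n_y/n_z = −0.27292.
Unit vector along 250° is (sin 250°, cos 250°) = (-0.9397, -0.3420).
Slope in that direction = a·(-0.9397) + b·(-0.3420) = 0.47828.
Apparent dip = arctan|0.47828| = 25.6° (true dip is 26.2°, so apparent ≤ true as expected).

25.6°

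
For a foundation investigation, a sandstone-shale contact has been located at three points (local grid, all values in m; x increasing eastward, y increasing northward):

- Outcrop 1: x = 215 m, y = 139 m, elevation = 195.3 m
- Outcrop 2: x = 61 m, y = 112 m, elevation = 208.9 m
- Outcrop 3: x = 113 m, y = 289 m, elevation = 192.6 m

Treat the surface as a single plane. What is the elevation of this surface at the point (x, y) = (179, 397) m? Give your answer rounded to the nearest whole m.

Two edge vectors: Outcrop 1→Outcrop 2 = (-154, -27, 13.6), Outcrop 1→Outcrop 3 = (-102, 150, -2.7).
Normal n = (Outcrop 1→Outcrop 2) × (Outcrop 1→Outcrop 3) = (-1967.1, -1803, -25854).
So ∂z/∂x = −n_x/n_z = −0.07608 and ∂z/∂y = −n_y/n_z = −0.06974.
Intercept c from Outcrop 1: 195.3 + 16.36 + 9.69 = 221.35.
At (179, 397): z = −13.6 − 27.7 + 221.35 = 180.0 m.

180 m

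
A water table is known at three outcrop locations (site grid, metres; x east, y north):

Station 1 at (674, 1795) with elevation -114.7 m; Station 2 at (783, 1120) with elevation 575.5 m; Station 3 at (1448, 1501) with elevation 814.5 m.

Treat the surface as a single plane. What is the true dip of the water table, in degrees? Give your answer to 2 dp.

51.03°

Two edge vectors: Station 1→Station 2 = (109, -675, 690.2), Station 1→Station 3 = (774, -294, 929.2).
Normal n = (Station 1→Station 2) × (Station 1→Station 3) = (-424291.2, 432932, 490404).
So ∂z/∂x = −n_x/n_z = 0.86519 and ∂z/∂y = −n_y/n_z = −0.88281.
Gradient magnitude |∇z| = √(a² + b²) = √(0.74855 + 0.77935) = 1.23608.
True dip = arctan(1.23608) = 51.03°, dipping toward NW (azimuth ≈ 316°).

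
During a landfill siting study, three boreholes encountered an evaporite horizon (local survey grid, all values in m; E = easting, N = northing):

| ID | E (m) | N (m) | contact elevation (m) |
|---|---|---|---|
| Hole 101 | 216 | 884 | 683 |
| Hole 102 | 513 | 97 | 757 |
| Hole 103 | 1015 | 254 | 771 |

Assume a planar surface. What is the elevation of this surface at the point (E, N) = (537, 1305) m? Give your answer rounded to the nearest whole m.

Two edge vectors: Hole 101→Hole 102 = (297, -787, 74), Hole 101→Hole 103 = (799, -630, 88).
Normal n = (Hole 101→Hole 102) × (Hole 101→Hole 103) = (-22636, 32990, 441703).
So ∂z/∂E = −n_x/n_z = 0.05125 and ∂z/∂N = −n_y/n_z = −0.07469.
Intercept c from Hole 101: 683 − 11.07 + 66.02 = 737.95.
At (537, 1305): z = 27.5 − 97.5 + 737.95 = 668.0 m.

668 m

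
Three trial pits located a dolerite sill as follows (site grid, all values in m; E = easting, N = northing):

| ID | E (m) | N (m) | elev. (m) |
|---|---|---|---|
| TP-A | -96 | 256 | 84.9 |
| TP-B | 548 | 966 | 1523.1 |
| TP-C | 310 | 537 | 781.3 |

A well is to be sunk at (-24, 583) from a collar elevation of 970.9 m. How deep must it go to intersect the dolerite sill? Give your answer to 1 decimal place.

412.7 m

Let the plane be z = a·E + b·N + c.
TP-B−TP-A: 644a + 710b = 1438.2;  TP-C−TP-A: 406a + 281b = 696.4.
Solving gives a = 0.84169, b = 1.26219.
Then c = 84.9 − a·-96 − b·256 = −157.42.
At (-24, 583): z_contact = −20.20 + 735.85 − 157.42 = 558.24 m.
Depth below ground = 970.9 − 558.24 = 412.7 m.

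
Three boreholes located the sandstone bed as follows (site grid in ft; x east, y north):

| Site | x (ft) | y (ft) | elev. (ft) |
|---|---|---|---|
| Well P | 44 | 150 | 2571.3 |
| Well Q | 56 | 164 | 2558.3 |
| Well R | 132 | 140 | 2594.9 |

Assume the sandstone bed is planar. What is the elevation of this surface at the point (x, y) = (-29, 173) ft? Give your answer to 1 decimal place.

2536.2 ft

Let the plane be z = a·x + b·y + c.
Well Q−Well P: 12a + 14b = −13;  Well R−Well P: 88a − 10b = 23.6.
Solving gives a = 0.14822, b = −1.05562.
Then c = 2571.3 − a·44 − b·150 = 2723.12.
At (-29, 173): z = −4.3 − 182.6 + 2723.12 = 2536.2 ft.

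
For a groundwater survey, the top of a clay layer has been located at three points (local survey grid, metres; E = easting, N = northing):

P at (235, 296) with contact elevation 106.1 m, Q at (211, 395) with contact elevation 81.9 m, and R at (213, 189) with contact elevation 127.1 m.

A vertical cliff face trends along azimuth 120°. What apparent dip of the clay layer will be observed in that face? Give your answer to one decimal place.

11.4°

Two edge vectors: P→Q = (-24, 99, -24.2), P→R = (-22, -107, 21).
Normal n = (P→Q) × (P→R) = (-510.4, 1036.4, 4746).
So ∂z/∂E = −n_x/n_z = 0.10754 and ∂z/∂N = −n_y/n_z = −0.21837.
Unit vector along 120° is (sin 120°, cos 120°) = (0.8660, -0.5000).
Slope in that direction = a·(0.8660) + b·(-0.5000) = 0.20232.
Apparent dip = arctan|0.20232| = 11.4° (true dip is 13.7°, so apparent ≤ true as expected).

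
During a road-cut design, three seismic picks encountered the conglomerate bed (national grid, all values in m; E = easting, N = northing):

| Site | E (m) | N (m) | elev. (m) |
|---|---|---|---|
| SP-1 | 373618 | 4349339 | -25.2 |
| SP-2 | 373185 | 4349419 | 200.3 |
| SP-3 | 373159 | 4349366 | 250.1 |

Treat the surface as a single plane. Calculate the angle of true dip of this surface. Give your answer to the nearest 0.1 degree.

41.8°

Two edge vectors: SP-1→SP-2 = (-433, 80, 225.5), SP-1→SP-3 = (-459, 27, 275.3).
Normal n = (SP-1→SP-2) × (SP-1→SP-3) = (15935.5, 15700.4, 25029).
So ∂z/∂E = −n_x/n_z = −0.63668 and ∂z/∂N = −n_y/n_z = −0.62729.
Gradient magnitude |∇z| = √(a² + b²) = √(0.40536 + 0.39349) = 0.89379.
True dip = arctan(0.89379) = 41.8°, dipping toward NE (azimuth ≈ 045°).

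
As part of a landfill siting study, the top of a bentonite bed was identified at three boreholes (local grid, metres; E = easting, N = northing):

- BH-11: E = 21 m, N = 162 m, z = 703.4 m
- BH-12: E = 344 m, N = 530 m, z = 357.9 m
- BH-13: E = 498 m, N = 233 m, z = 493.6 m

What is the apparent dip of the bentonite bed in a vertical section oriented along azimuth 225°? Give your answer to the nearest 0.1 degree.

Two edge vectors: BH-11→BH-12 = (323, 368, -345.5), BH-11→BH-13 = (477, 71, -209.8).
Normal n = (BH-11→BH-12) × (BH-11→BH-13) = (-52675.9, -97038.1, -152603).
So ∂z/∂E = −n_x/n_z = −0.34518 and ∂z/∂N = −n_y/n_z = −0.63589.
Unit vector along 225° is (sin 225°, cos 225°) = (-0.7071, -0.7071).
Slope in that direction = a·(-0.7071) + b·(-0.7071) = 0.69372.
Apparent dip = arctan|0.69372| = 34.7° (true dip is 35.9°, so apparent ≤ true as expected).

34.7°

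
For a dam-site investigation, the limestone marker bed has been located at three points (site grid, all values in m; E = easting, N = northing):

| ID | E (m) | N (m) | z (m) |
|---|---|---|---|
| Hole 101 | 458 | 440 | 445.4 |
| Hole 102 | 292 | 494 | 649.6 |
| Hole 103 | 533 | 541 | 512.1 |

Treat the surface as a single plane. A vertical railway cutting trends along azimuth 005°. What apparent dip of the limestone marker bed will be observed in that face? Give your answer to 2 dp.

50.00°

Let the plane be z = a·E + b·N + c.
Hole 102−Hole 101: −166a + 54b = 204.2;  Hole 103−Hole 101: 75a + 101b = 66.7.
Solving gives a = −0.81776, b = 1.26764.
Unit vector along 005° is (sin 5°, cos 5°) = (0.0872, 0.9962).
Slope in that direction = a·(0.0872) + b·(0.9962) = 1.19154.
Apparent dip = arctan|1.19154| = 50.00° (true dip is 56.5°, so apparent ≤ true as expected).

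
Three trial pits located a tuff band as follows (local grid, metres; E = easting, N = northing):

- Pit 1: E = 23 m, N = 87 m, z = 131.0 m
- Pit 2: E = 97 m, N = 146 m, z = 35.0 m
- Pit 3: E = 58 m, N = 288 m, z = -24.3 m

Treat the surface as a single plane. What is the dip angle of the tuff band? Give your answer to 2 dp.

Two edge vectors: Pit 1→Pit 2 = (74, 59, -96), Pit 1→Pit 3 = (35, 201, -155.3).
Normal n = (Pit 1→Pit 2) × (Pit 1→Pit 3) = (10133.3, 8132.2, 12809).
So ∂z/∂E = −n_x/n_z = −0.79111 and ∂z/∂N = −n_y/n_z = −0.63488.
Gradient magnitude |∇z| = √(a² + b²) = √(0.62585 + 0.40307) = 1.01436.
True dip = arctan(1.01436) = 45.41°, dipping toward NE (azimuth ≈ 051°).

45.41°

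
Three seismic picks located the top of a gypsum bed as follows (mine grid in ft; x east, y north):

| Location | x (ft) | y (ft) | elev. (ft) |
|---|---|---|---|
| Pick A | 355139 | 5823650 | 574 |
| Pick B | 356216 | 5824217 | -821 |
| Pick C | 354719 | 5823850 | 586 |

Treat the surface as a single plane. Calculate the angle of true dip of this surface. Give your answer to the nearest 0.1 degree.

Two edge vectors: Pick A→Pick B = (1077, 567, -1395), Pick A→Pick C = (-420, 200, 12).
Normal n = (Pick A→Pick B) × (Pick A→Pick C) = (285804, 572976, 453540).
So ∂z/∂x = −n_x/n_z = −0.63016 and ∂z/∂y = −n_y/n_z = −1.26334.
Gradient magnitude |∇z| = √(a² + b²) = √(0.39711 + 1.59603) = 1.41179.
True dip = arctan(1.41179) = 54.7°, dipping toward NNE (azimuth ≈ 027°).

54.7°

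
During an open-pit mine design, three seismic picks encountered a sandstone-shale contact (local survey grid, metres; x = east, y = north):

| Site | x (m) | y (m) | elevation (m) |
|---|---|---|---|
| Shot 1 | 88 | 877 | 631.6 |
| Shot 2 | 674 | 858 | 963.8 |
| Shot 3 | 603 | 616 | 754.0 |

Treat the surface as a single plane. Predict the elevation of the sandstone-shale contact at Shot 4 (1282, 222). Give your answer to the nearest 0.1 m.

880.8 m

Let the plane be z = a·x + b·y + c.
Shot 2−Shot 1: 586a − 19b = 332.2;  Shot 3−Shot 1: 515a − 261b = 122.4.
Solving gives a = 0.589397, b = 0.694020.
Then c = 631.6 − a·88 − b·877 = −28.92.
At (1282, 222): z = 755.6 + 154.1 − 28.92 = 880.8 m.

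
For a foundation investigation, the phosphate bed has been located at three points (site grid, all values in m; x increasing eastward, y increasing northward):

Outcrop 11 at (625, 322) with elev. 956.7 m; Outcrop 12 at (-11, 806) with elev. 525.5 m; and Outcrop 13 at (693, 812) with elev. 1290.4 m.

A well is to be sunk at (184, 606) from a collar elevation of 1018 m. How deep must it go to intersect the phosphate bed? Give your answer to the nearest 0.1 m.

387.7 m

Two edge vectors: Outcrop 11→Outcrop 12 = (-636, 484, -431.2), Outcrop 11→Outcrop 13 = (68, 490, 333.7).
Normal n = (Outcrop 11→Outcrop 12) × (Outcrop 11→Outcrop 13) = (372798.8, 182911.6, -344552).
So ∂z/∂x = −n_x/n_z = 1.08198 and ∂z/∂y = −n_y/n_z = 0.53087.
Intercept c from Outcrop 11: 956.7 − 676.24 − 170.94 = 109.52.
At (184, 606): z_contact = 199.08 + 321.71 + 109.52 = 630.31 m.
Depth below ground = 1018 − 630.31 = 387.7 m.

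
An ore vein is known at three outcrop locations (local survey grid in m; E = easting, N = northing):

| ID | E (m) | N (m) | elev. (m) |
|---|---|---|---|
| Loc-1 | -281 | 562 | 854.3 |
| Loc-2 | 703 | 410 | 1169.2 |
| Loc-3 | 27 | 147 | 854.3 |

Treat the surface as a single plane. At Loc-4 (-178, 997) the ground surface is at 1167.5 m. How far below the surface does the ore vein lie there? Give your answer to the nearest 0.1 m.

159.3 m

Two edge vectors: Loc-1→Loc-2 = (984, -152, 314.9), Loc-1→Loc-3 = (308, -415, 0).
Normal n = (Loc-1→Loc-2) × (Loc-1→Loc-3) = (130683.5, 96989.2, -361544).
So ∂z/∂E = −n_x/n_z = 0.36146 and ∂z/∂N = −n_y/n_z = 0.26826.
Intercept c from Loc-1: 854.3 + 101.57 − 150.76 = 805.11.
At (-178, 997): z_contact = −64.34 + 267.46 + 805.11 = 1008.23 m.
Depth below ground = 1167.5 − 1008.23 = 159.3 m.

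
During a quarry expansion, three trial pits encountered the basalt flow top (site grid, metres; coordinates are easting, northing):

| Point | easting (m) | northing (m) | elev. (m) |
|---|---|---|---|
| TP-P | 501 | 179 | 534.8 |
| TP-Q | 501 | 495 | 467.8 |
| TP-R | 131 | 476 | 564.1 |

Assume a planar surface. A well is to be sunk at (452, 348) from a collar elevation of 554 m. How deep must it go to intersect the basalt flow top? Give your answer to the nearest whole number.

Let the plane be z = a·easting + b·northing + c.
TP-Q−TP-P: 0a + 316b = −67;  TP-R−TP-P: −370a + 297b = 29.3.
Solving gives a = −0.24938, b = −0.21203.
Then c = 534.8 − a·501 − b·179 = 697.69.
At (452, 348): z_contact = −112.7 − 73.8 + 697.69 = 511.2 m.
Depth below ground = 554 − 511.2 = 43 m.

43 m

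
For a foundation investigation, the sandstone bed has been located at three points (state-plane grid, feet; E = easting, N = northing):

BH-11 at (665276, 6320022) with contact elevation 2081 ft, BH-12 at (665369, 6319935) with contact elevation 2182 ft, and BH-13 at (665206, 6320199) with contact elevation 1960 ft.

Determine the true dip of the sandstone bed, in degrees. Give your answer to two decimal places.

Let the plane be z = a·E + b·N + c.
BH-12−BH-11: 93a − 87b = 101;  BH-13−BH-11: −70a + 177b = −121.
Solving gives a = 0.70871, b = −0.40334.
Gradient magnitude |∇z| = √(a² + b²) = √(0.50227 + 0.16268) = 0.81544.
True dip = arctan(0.81544) = 39.20°, dipping toward WNW (azimuth ≈ 300°).

39.20°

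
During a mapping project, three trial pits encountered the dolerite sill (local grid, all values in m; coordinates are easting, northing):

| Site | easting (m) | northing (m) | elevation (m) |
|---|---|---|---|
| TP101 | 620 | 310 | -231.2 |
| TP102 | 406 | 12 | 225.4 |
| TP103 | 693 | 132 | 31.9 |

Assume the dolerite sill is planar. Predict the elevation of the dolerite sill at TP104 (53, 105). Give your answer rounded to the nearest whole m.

Let the plane be z = a·easting + b·northing + c.
TP102−TP101: −214a − 298b = 456.6;  TP103−TP101: 73a − 178b = 263.1.
Solving gives a = −0.04797, b = −1.49776.
Then c = -231.2 − a·620 − b·310 = 262.85.
At (53, 105): z = −2.5 − 157.3 + 262.85 = 103.0 m.

103 m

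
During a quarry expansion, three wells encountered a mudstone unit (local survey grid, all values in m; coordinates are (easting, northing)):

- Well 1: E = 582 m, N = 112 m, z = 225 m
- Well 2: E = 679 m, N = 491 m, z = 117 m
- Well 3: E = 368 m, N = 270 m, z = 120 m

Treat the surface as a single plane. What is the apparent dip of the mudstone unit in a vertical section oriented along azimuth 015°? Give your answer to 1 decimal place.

15.2°

Two edge vectors: Well 1→Well 2 = (97, 379, -108), Well 1→Well 3 = (-214, 158, -105).
Normal n = (Well 1→Well 2) × (Well 1→Well 3) = (-22731, 33297, 96432).
So ∂z/∂E = −n_x/n_z = 0.23572 and ∂z/∂N = −n_y/n_z = −0.34529.
Unit vector along 015° is (sin 15°, cos 15°) = (0.2588, 0.9659).
Slope in that direction = a·(0.2588) + b·(0.9659) = −0.27252.
Apparent dip = arctan|0.27252| = 15.2° (true dip is 22.7°, so apparent ≤ true as expected).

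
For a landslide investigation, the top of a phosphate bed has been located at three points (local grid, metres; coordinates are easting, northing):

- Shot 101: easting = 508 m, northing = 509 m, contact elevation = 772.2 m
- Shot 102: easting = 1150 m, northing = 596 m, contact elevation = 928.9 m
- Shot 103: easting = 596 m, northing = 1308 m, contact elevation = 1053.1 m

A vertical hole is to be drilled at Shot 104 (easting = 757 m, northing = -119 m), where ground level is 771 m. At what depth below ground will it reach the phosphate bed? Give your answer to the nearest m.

Let the plane be z = a·easting + b·northing + c.
Shot 102−Shot 101: 642a + 87b = 156.7;  Shot 103−Shot 101: 88a + 799b = 280.9.
Solving gives a = 0.19942, b = 0.32960.
Then c = 772.2 − a·508 − b·509 = 503.13.
At (757, -119): z_contact = 151.0 − 39.2 + 503.13 = 614.9 m.
Depth below ground = 771 − 614.9 = 156 m.

156 m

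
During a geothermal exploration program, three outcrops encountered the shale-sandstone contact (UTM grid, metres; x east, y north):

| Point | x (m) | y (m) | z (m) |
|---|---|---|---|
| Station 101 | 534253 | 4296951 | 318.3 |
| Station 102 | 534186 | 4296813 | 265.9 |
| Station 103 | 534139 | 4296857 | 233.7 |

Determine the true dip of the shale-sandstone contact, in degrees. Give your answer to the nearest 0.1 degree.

Let the plane be z = a·x + b·y + c.
Station 102−Station 101: −67a − 138b = −52.4;  Station 103−Station 101: −114a − 94b = −84.6.
Solving gives a = 0.71541, b = 0.03237.
Gradient magnitude |∇z| = √(a² + b²) = √(0.51181 + 0.00105) = 0.71614.
True dip = arctan(0.71614) = 35.6°, dipping toward W (azimuth ≈ 267°).

35.6°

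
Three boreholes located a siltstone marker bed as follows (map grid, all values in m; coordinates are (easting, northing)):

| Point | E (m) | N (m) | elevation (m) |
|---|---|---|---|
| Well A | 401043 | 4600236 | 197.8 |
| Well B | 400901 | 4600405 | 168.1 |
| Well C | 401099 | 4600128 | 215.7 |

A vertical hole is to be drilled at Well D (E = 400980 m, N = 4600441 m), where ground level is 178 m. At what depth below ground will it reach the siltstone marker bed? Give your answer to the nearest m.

13 m

Two edge vectors: Well A→Well B = (-142, 169, -29.7), Well A→Well C = (56, -108, 17.9).
Normal n = (Well A→Well B) × (Well A→Well C) = (-182.5, 878.6, 5872).
So ∂z/∂E = −n_x/n_z = 0.03107970 and ∂z/∂N = −n_y/n_z = −0.14962534.
Intercept c from Well A: 197.8 − 12464.30 + 688311.88 = 676045.38.
At (400980, 4600441): z_contact = 12462.3 − 688342.6 + 676045.38 = 165.2 m.
Depth below ground = 178 − 165.2 = 13 m.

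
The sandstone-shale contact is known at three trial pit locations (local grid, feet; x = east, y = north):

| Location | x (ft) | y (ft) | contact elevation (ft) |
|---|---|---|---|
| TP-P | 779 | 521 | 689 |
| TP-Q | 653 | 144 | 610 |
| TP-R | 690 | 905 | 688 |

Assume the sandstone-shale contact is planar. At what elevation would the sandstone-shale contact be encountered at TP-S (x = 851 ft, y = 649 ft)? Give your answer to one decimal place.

726.8 ft

Two edge vectors: TP-P→TP-Q = (-126, -377, -79), TP-P→TP-R = (-89, 384, -1).
Normal n = (TP-P→TP-Q) × (TP-P→TP-R) = (30713, 6905, -81937).
So ∂z/∂x = −n_x/n_z = 0.37484 and ∂z/∂y = −n_y/n_z = 0.08427.
Intercept c from TP-P: 689 − 292.00 − 43.91 = 353.10.
At (851, 649): z = 319.0 + 54.7 + 353.10 = 726.8 ft.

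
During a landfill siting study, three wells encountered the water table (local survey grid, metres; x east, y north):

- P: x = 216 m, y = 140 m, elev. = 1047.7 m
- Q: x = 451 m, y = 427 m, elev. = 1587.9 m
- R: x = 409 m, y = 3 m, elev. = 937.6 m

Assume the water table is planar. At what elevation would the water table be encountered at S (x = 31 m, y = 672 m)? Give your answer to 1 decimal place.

Let the plane be z = a·x + b·y + c.
Q−P: 235a + 287b = 540.2;  R−P: 193a − 137b = −110.1.
Solving gives a = 0.48419, b = 1.48576.
Then c = 1047.7 − a·216 − b·140 = 735.11.
At (31, 672): z = 15.0 + 998.4 + 735.11 = 1748.6 m.

1748.6 m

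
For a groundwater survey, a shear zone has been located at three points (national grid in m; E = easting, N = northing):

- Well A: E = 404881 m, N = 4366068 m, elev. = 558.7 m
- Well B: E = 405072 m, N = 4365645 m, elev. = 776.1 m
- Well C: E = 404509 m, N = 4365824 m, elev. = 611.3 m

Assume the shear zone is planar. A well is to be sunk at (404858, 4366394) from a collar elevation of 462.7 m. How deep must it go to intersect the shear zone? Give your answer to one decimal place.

52.8 m

Let the plane be z = a·E + b·N + c.
Well B−Well A: 191a − 423b = 217.4;  Well C−Well A: −372a − 244b = 52.6.
Solving gives a = 0.150989410, b = −0.445770739.
Then c = 558.7 − a·404881 − b·4366068 = 1885691.32.
At (404858, 4366394): z_contact = 61129.27 − 1946410.68 + 1885691.32 = 409.91 m.
Depth below ground = 462.7 − 409.91 = 52.8 m.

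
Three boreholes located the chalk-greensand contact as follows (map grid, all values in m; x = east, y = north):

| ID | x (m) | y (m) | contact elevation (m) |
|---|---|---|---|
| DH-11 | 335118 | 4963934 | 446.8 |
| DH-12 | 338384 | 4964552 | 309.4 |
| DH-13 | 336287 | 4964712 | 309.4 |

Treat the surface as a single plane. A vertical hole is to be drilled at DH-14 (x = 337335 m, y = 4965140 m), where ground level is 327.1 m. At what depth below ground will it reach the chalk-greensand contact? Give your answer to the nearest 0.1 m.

Let the plane be z = a·x + b·y + c.
DH-12−DH-11: 3266a + 618b = −137.4;  DH-13−DH-11: 1169a + 778b = −137.4.
Solving gives a = −0.012089045, b = −0.158442040.
Then c = 446.8 − a·335118 − b·4963934 = 790993.88.
At (337335, 4965140): z_contact = −4078.06 − 786686.91 + 790993.88 = 228.92 m.
Depth below ground = 327.1 − 228.92 = 98.2 m.

98.2 m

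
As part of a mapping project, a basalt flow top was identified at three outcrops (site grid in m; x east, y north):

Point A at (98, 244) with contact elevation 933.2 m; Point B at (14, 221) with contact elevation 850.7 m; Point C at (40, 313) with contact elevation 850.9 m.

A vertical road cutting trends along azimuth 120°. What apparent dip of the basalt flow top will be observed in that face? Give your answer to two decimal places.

Two edge vectors: Point A→Point B = (-84, -23, -82.5), Point A→Point C = (-58, 69, -82.3).
Normal n = (Point A→Point B) × (Point A→Point C) = (7585.4, -2128.2, -7130).
So ∂z/∂x = −n_x/n_z = 1.06387 and ∂z/∂y = −n_y/n_z = −0.29849.
Unit vector along 120° is (sin 120°, cos 120°) = (0.8660, -0.5000).
Slope in that direction = a·(0.8660) + b·(-0.5000) = 1.07058.
Apparent dip = arctan|1.07058| = 46.95° (true dip is 47.9°, so apparent ≤ true as expected).

46.95°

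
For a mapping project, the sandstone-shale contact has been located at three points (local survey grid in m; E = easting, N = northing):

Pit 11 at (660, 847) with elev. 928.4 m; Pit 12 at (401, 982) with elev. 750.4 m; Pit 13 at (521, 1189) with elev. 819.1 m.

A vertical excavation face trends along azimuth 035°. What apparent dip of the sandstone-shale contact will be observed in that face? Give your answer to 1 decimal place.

Two edge vectors: Pit 11→Pit 12 = (-259, 135, -178), Pit 11→Pit 13 = (-139, 342, -109.3).
Normal n = (Pit 11→Pit 12) × (Pit 11→Pit 13) = (46120.5, -3566.7, -69813).
So ∂z/∂E = −n_x/n_z = 0.66063 and ∂z/∂N = −n_y/n_z = −0.05109.
Unit vector along 035° is (sin 35°, cos 35°) = (0.5736, 0.8192).
Slope in that direction = a·(0.5736) + b·(0.8192) = 0.33707.
Apparent dip = arctan|0.33707| = 18.6° (true dip is 33.5°, so apparent ≤ true as expected).

18.6°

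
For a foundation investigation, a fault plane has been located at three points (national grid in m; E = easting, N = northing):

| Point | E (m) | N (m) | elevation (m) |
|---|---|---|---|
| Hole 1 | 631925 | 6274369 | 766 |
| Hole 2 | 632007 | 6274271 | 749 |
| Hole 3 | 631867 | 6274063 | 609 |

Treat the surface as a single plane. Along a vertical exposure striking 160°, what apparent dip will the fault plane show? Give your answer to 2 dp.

17.22°

Two edge vectors: Hole 1→Hole 2 = (82, -98, -17), Hole 1→Hole 3 = (-58, -306, -157).
Normal n = (Hole 1→Hole 2) × (Hole 1→Hole 3) = (10184, 13860, -30776).
So ∂z/∂E = −n_x/n_z = 0.33091 and ∂z/∂N = −n_y/n_z = 0.45035.
Unit vector along 160° is (sin 160°, cos 160°) = (0.3420, -0.9397).
Slope in that direction = a·(0.3420) + b·(-0.9397) = −0.31001.
Apparent dip = arctan|0.31001| = 17.22° (true dip is 29.2°, so apparent ≤ true as expected).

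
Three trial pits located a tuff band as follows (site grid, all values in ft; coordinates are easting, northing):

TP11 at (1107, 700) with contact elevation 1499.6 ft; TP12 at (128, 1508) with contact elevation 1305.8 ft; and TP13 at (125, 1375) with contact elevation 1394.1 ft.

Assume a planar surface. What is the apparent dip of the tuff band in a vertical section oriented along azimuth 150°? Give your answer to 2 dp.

Two edge vectors: TP11→TP12 = (-979, 808, -193.8), TP11→TP13 = (-982, 675, -105.5).
Normal n = (TP11→TP12) × (TP11→TP13) = (45571, 87027.1, 132631).
So ∂z/∂easting = −n_x/n_z = −0.34359 and ∂z/∂northing = −n_y/n_z = −0.65616.
Unit vector along 150° is (sin 150°, cos 150°) = (0.5000, -0.8660).
Slope in that direction = a·(0.5000) + b·(-0.8660) = 0.39645.
Apparent dip = arctan|0.39645| = 21.63° (true dip is 36.5°, so apparent ≤ true as expected).

21.63°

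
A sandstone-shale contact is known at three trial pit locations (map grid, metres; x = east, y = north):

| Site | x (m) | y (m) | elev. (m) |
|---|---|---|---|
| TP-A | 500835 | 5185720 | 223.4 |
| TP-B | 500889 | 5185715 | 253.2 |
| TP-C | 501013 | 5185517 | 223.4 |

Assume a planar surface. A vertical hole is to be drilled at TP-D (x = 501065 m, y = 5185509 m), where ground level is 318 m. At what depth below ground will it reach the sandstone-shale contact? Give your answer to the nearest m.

Let the plane be z = a·x + b·y + c.
TP-B−TP-A: 54a − 5b = 29.8;  TP-C−TP-A: 178a − 203b = 0.
Solving gives a = 0.60061557, b = 0.52664813.
Then c = 223.4 − a·500835 − b·5185720 = −3031635.66.
At (501065, 5185509): z_contact = 300947.4 + 2730938.6 − 3031635.66 = 250.4 m.
Depth below ground = 318 − 250.4 = 68 m.

68 m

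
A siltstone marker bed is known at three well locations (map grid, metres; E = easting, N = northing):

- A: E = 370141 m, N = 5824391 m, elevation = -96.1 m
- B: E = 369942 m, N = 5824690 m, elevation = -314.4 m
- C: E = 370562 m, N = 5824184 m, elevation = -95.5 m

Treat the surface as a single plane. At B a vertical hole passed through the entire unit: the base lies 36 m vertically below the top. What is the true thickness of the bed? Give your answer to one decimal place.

Two edge vectors: A→B = (-199, 299, -218.3), A→C = (421, -207, 0.6).
Normal n = (A→B) × (A→C) = (-45008.7, -91784.9, -84686).
So ∂z/∂E = −n_x/n_z = −0.53148 and ∂z/∂N = −n_y/n_z = −1.08383.
|∇z| = √(a²+b²) = 1.20712, so dip δ = arctan(1.20712) = 50.36°.
True thickness = vertical thickness × cos δ = 36 × cos 50.36° = 23.0 m.

23.0 m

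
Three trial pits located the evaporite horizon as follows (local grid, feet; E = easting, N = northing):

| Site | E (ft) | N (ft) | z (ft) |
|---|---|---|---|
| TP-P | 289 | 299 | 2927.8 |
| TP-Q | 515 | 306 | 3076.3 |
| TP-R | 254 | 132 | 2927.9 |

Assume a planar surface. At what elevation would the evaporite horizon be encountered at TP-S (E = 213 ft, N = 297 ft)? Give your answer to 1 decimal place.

2877.8 ft

Two edge vectors: TP-P→TP-Q = (226, 7, 148.5), TP-P→TP-R = (-35, -167, 0.1).
Normal n = (TP-P→TP-Q) × (TP-P→TP-R) = (24800.2, -5220.1, -37497).
So ∂z/∂E = −n_x/n_z = 0.66139 and ∂z/∂N = −n_y/n_z = −0.13921.
Intercept c from TP-P: 2927.8 − 191.14 + 41.62 = 2778.28.
At (213, 297): z = 140.9 − 41.3 + 2778.28 = 2877.8 ft.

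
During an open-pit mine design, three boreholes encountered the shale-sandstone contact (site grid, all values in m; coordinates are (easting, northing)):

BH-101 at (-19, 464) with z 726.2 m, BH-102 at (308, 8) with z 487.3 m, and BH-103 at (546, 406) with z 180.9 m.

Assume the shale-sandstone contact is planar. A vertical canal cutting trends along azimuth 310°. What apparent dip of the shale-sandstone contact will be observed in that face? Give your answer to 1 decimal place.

Let the plane be z = a·E + b·N + c.
BH-102−BH-101: 327a − 456b = −238.9;  BH-103−BH-101: 565a − 58b = −545.3.
Solving gives a = −0.98377, b = −0.18156.
Unit vector along 310° is (sin 310°, cos 310°) = (-0.7660, 0.6428).
Slope in that direction = a·(-0.7660) + b·(0.6428) = 0.63691.
Apparent dip = arctan|0.63691| = 32.5° (true dip is 45.0°, so apparent ≤ true as expected).

32.5°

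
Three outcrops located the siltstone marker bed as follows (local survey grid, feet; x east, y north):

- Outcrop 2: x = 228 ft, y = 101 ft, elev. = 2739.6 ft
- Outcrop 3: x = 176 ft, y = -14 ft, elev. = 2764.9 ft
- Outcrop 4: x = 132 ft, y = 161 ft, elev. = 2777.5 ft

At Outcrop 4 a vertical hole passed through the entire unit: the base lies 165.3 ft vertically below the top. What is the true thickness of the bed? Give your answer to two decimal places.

152.61 ft

Let the plane be z = a·x + b·y + c.
Outcrop 3−Outcrop 2: −52a − 115b = 25.3;  Outcrop 4−Outcrop 2: −96a + 60b = 37.9.
Solving gives a = −0.41501, b = −0.03234.
|∇z| = √(a²+b²) = 0.41627, so dip δ = arctan(0.41627) = 22.60°.
True thickness = vertical thickness × cos δ = 165.3 × cos 22.60° = 152.61 ft.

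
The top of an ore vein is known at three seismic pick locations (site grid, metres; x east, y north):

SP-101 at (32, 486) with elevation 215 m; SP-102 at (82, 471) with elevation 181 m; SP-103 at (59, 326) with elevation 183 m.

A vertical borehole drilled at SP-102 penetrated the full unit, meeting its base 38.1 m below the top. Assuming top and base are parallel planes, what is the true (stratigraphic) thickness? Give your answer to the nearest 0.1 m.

Let the plane be z = a·x + b·y + c.
SP-102−SP-101: 50a − 15b = −34;  SP-103−SP-101: 27a − 160b = −32.
Solving gives a = −0.65306, b = 0.08980.
|∇z| = √(a²+b²) = 0.65921, so dip δ = arctan(0.65921) = 33.39°.
True thickness = vertical thickness × cos δ = 38.1 × cos 33.39° = 31.8 m.

31.8 m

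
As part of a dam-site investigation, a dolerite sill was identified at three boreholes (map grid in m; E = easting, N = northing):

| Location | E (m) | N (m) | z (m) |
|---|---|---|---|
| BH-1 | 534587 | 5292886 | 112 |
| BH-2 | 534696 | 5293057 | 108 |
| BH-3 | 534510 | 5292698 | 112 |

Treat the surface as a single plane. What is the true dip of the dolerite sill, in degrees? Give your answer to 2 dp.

Let the plane be z = a·E + b·N + c.
BH-2−BH-1: 109a + 171b = −4;  BH-3−BH-1: −77a − 188b = 0.
Solving gives a = −0.10266, b = 0.04205.
Gradient magnitude |∇z| = √(a² + b²) = √(0.01054 + 0.00177) = 0.11094.
True dip = arctan(0.11094) = 6.33°, dipping toward ESE (azimuth ≈ 112°).

6.33°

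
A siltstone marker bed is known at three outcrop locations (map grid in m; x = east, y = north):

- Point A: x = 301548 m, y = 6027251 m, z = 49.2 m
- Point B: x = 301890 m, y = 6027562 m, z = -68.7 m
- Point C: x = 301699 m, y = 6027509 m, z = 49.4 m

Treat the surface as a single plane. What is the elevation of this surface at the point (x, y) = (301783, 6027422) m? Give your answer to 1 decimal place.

-50.3 m

Let the plane be z = a·x + b·y + c.
Point B−Point A: 342a + 311b = −117.9;  Point C−Point A: 151a + 258b = 0.2.
Solving gives a = −0.738471230, b = 0.432981224.
Then c = 49.2 − a·301548 − b·6027251 = −2386952.79.
At (301783, 6027422): z = −222858.1 + 2609760.6 − 2386952.79 = -50.3 m.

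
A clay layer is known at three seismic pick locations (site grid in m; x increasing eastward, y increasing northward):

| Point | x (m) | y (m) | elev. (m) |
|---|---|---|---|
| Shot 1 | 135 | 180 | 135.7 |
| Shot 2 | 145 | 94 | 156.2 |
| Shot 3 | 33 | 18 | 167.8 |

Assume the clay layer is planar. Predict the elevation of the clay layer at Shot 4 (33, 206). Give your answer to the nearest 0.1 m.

Two edge vectors: Shot 1→Shot 2 = (10, -86, 20.5), Shot 1→Shot 3 = (-102, -162, 32.1).
Normal n = (Shot 1→Shot 2) × (Shot 1→Shot 3) = (560.4, -2412, -10392).
So ∂z/∂x = −n_x/n_z = 0.05393 and ∂z/∂y = −n_y/n_z = −0.23210.
Intercept c from Shot 1: 135.7 − 7.28 + 41.78 = 170.20.
At (33, 206): z = 1.8 − 47.8 + 170.20 = 124.2 m.

124.2 m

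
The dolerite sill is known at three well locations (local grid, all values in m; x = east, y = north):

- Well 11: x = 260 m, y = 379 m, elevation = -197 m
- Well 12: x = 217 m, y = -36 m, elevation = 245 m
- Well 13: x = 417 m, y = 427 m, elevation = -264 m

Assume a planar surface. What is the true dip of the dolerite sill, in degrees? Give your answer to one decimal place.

46.7°

Two edge vectors: Well 11→Well 12 = (-43, -415, 442), Well 11→Well 13 = (157, 48, -67).
Normal n = (Well 11→Well 12) × (Well 11→Well 13) = (6589, 66513, 63091).
So ∂z/∂x = −n_x/n_z = −0.10444 and ∂z/∂y = −n_y/n_z = −1.05424.
Gradient magnitude |∇z| = √(a² + b²) = √(0.01091 + 1.11142) = 1.05940.
True dip = arctan(1.05940) = 46.7°, dipping toward N (azimuth ≈ 006°).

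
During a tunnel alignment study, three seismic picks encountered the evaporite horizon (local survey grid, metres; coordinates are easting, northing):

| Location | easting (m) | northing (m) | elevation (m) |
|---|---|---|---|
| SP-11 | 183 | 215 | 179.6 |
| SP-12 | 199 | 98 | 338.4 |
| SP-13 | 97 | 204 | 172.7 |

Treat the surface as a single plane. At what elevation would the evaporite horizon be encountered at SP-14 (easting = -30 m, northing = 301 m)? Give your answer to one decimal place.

12.7 m

Two edge vectors: SP-11→SP-12 = (16, -117, 158.8), SP-11→SP-13 = (-86, -11, -6.9).
Normal n = (SP-11→SP-12) × (SP-11→SP-13) = (2554.1, -13546.4, -10238).
So ∂z/∂easting = −n_x/n_z = 0.24947 and ∂z/∂northing = −n_y/n_z = −1.32315.
Intercept c from SP-11: 179.6 − 45.65 + 284.48 = 418.42.
At (-30, 301): z = −7.5 − 398.3 + 418.42 = 12.7 m.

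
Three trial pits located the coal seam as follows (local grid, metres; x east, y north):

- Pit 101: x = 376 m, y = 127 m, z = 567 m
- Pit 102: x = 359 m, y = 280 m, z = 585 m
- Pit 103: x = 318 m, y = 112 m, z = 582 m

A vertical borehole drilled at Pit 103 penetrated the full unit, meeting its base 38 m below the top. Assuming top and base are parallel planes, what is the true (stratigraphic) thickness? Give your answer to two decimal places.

Let the plane be z = a·x + b·y + c.
Pit 102−Pit 101: −17a + 153b = 18;  Pit 103−Pit 101: −58a − 15b = 15.
Solving gives a = −0.28097, b = 0.08643.
|∇z| = √(a²+b²) = 0.29397, so dip δ = arctan(0.29397) = 16.38°.
True thickness = vertical thickness × cos δ = 38 × cos 16.38° = 36.46 m.

36.46 m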